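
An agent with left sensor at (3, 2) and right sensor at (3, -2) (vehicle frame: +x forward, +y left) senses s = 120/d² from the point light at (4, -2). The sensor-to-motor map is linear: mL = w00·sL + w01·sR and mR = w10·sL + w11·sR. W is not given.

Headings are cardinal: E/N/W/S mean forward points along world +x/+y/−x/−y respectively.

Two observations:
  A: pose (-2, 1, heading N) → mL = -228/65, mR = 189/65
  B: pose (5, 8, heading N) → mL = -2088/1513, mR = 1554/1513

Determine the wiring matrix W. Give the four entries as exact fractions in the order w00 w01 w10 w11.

obs A: pose=(-2,1,N) → sL=6/5, sR=30/13, mL=-228/65, mR=189/65
obs B: pose=(5,8,N) → sL=12/17, sR=60/89, mL=-2088/1513, mR=1554/1513
sensor matrix S = [[6/5, 30/13], [12/17, 60/89]]; det S = -16128/19669
solve [mL_A; mL_B] = S·[w00; w01] and [mR_A; mR_B] = S·[w10; w11]:
  w00 = -1, w01 = -1, w10 = 1/2, w11 = 1

-1 -1 1/2 1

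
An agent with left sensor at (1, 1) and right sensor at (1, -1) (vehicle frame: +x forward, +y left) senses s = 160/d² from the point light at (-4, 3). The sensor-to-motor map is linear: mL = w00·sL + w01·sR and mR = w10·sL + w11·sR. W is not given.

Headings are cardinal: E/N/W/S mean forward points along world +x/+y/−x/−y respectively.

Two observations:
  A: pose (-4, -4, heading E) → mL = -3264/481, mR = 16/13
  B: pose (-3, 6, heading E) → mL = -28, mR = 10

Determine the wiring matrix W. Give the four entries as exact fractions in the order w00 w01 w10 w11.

-1 -1 0 1/2

obs A: pose=(-4,-4,E) → sL=160/37, sR=32/13, mL=-3264/481, mR=16/13
obs B: pose=(-3,6,E) → sL=8, sR=20, mL=-28, mR=10
sensor matrix S = [[160/37, 32/13], [8, 20]]; det S = 32128/481
solve [mL_A; mL_B] = S·[w00; w01] and [mR_A; mR_B] = S·[w10; w11]:
  w00 = -1, w01 = -1, w10 = 0, w11 = 1/2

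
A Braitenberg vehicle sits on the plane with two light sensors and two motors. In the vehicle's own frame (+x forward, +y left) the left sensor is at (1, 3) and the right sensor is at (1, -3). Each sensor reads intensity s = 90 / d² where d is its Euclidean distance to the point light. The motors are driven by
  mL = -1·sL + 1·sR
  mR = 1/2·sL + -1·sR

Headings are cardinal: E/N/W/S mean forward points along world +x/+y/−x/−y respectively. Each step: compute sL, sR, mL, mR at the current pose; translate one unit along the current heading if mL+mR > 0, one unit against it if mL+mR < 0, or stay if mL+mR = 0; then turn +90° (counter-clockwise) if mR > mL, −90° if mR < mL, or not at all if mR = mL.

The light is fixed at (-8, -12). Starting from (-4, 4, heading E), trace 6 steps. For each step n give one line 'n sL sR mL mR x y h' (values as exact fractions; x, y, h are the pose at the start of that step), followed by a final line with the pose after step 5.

n=0: pose=(-4,4,E); sL=45/193, sR=45/97; mL=4320/18721, mR=-13005/37442; mL+mR=-45/386 → advance -1; mR−mL=-21645/37442 → turn -1·90°
n=1: pose=(-5,4,S); sL=10/29, sR=2/5; mL=8/145, mR=-33/145; mL+mR=-5/29 → advance -1; mR−mL=-41/145 → turn -1·90°
n=2: pose=(-5,5,W); sL=9/20, sR=45/202; mL=-459/2020, mR=9/4040; mL+mR=-9/40 → advance -1; mR−mL=927/4040 → turn +1·90°
n=3: pose=(-4,5,S); sL=18/61, sR=90/257; mL=864/15677, mR=-3177/15677; mL+mR=-9/61 → advance -1; mR−mL=-4041/15677 → turn -1·90°
n=4: pose=(-4,6,W); sL=5/13, sR=1/5; mL=-12/65, mR=-1/130; mL+mR=-5/26 → advance -1; mR−mL=23/130 → turn +1·90°
n=5: pose=(-3,6,S); sL=90/353, sR=90/293; mL=5400/103429, mR=-18585/103429; mL+mR=-45/353 → advance -1; mR−mL=-23985/103429 → turn -1·90°

0 45/193 45/97 4320/18721 -13005/37442 -4 4 E
1 10/29 2/5 8/145 -33/145 -5 4 S
2 9/20 45/202 -459/2020 9/4040 -5 5 W
3 18/61 90/257 864/15677 -3177/15677 -4 5 S
4 5/13 1/5 -12/65 -1/130 -4 6 W
5 90/353 90/293 5400/103429 -18585/103429 -3 6 S
final -3 7 W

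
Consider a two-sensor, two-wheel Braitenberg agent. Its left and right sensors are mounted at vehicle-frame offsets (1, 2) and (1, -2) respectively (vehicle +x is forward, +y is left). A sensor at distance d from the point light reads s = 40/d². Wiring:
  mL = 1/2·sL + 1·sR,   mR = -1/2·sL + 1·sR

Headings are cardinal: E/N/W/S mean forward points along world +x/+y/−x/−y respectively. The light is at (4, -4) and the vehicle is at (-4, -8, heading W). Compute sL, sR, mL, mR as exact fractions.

left sensor world pos  = (-5, -10); dL² = 117
right sensor world pos = (-5, -6); dR² = 85
sL = 40/117 = 40/117
sR = 40/85 = 8/17
mL = 1/2·sL + 1·sR = 1276/1989
mR = -1/2·sL + 1·sR = 596/1989

40/117 8/17 1276/1989 596/1989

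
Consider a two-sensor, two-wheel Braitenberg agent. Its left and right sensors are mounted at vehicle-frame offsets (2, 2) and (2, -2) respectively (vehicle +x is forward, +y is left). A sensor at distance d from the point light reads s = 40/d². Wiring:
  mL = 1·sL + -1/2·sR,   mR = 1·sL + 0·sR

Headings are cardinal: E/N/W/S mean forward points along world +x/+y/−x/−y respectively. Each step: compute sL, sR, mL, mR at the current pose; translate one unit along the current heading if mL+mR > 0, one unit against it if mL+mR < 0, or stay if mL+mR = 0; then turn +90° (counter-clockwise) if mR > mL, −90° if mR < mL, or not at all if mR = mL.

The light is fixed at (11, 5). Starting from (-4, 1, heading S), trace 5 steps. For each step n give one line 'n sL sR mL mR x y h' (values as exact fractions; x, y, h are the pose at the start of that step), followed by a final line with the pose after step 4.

n=0: pose=(-4,1,S); sL=8/41, sR=8/65; mL=356/2665, mR=8/41; mL+mR=876/2665 → advance +1; mR−mL=4/65 → turn +1·90°
n=1: pose=(-4,0,E); sL=20/89, sR=20/109; mL=1290/9701, mR=20/89; mL+mR=3470/9701 → advance +1; mR−mL=10/109 → turn +1·90°
n=2: pose=(-3,0,N); sL=8/53, sR=40/153; mL=164/8109, mR=8/53; mL+mR=1388/8109 → advance +1; mR−mL=20/153 → turn +1·90°
n=3: pose=(-3,1,W); sL=10/73, sR=2/13; mL=57/949, mR=10/73; mL+mR=187/949 → advance +1; mR−mL=1/13 → turn +1·90°
n=4: pose=(-4,1,S); sL=8/41, sR=8/65; mL=356/2665, mR=8/41; mL+mR=876/2665 → advance +1; mR−mL=4/65 → turn +1·90°

0 8/41 8/65 356/2665 8/41 -4 1 S
1 20/89 20/109 1290/9701 20/89 -4 0 E
2 8/53 40/153 164/8109 8/53 -3 0 N
3 10/73 2/13 57/949 10/73 -3 1 W
4 8/41 8/65 356/2665 8/41 -4 1 S
final -4 0 E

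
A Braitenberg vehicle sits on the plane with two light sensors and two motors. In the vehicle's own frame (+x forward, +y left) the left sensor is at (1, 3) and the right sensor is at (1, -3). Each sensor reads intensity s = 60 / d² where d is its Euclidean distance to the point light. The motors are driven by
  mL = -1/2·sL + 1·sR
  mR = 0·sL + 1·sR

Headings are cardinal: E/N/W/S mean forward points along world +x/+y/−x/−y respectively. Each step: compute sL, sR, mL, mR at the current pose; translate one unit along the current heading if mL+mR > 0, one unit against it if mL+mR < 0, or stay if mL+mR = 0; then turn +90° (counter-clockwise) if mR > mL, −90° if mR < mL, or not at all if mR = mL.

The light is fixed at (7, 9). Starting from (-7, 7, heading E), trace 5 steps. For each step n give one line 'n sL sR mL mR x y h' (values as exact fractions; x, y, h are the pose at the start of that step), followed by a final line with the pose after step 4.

n=0: pose=(-7,7,E); sL=6/17, sR=30/97; mL=219/1649, mR=30/97; mL+mR=729/1649 → advance +1; mR−mL=3/17 → turn +1·90°
n=1: pose=(-6,7,N); sL=60/257, sR=60/101; mL=12390/25957, mR=60/101; mL+mR=27810/25957 → advance +1; mR−mL=30/257 → turn +1·90°
n=2: pose=(-6,8,W); sL=15/53, sR=3/10; mL=42/265, mR=3/10; mL+mR=243/530 → advance +1; mR−mL=15/106 → turn +1·90°
n=3: pose=(-7,8,S); sL=12/25, sR=60/293; mL=-258/7325, mR=60/293; mL+mR=1242/7325 → advance +1; mR−mL=6/25 → turn +1·90°
n=4: pose=(-7,7,E); sL=6/17, sR=30/97; mL=219/1649, mR=30/97; mL+mR=729/1649 → advance +1; mR−mL=3/17 → turn +1·90°

0 6/17 30/97 219/1649 30/97 -7 7 E
1 60/257 60/101 12390/25957 60/101 -6 7 N
2 15/53 3/10 42/265 3/10 -6 8 W
3 12/25 60/293 -258/7325 60/293 -7 8 S
4 6/17 30/97 219/1649 30/97 -7 7 E
final -6 7 N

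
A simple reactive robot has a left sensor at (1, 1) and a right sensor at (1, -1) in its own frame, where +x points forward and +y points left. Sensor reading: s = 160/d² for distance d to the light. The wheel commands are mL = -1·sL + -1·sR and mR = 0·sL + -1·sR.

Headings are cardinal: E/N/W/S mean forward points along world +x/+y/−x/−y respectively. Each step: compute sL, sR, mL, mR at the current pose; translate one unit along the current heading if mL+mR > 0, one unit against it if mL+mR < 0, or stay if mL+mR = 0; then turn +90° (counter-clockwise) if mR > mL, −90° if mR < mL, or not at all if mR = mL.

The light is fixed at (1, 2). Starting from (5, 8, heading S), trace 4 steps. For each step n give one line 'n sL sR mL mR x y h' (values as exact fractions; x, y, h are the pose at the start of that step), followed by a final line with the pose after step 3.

n=0: pose=(5,8,S); sL=16/5, sR=80/17; mL=-672/85, mR=-80/17; mL+mR=-1072/85 → advance -1; mR−mL=16/5 → turn +1·90°
n=1: pose=(5,9,E); sL=160/89, sR=160/61; mL=-24000/5429, mR=-160/61; mL+mR=-38240/5429 → advance -1; mR−mL=160/89 → turn +1·90°
n=2: pose=(4,9,N); sL=40/17, sR=2; mL=-74/17, mR=-2; mL+mR=-108/17 → advance -1; mR−mL=40/17 → turn +1·90°
n=3: pose=(4,8,W); sL=160/29, sR=160/53; mL=-13120/1537, mR=-160/53; mL+mR=-17760/1537 → advance -1; mR−mL=160/29 → turn +1·90°

0 16/5 80/17 -672/85 -80/17 5 8 S
1 160/89 160/61 -24000/5429 -160/61 5 9 E
2 40/17 2 -74/17 -2 4 9 N
3 160/29 160/53 -13120/1537 -160/53 4 8 W
final 5 8 S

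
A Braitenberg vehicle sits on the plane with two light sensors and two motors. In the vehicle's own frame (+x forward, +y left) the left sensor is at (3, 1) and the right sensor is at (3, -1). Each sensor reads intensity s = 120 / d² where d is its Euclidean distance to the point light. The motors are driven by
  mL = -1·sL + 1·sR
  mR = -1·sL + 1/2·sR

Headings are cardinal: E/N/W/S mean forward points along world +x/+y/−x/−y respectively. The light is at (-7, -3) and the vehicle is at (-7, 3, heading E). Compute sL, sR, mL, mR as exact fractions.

60/29 60/17 720/493 -150/493

left sensor world pos  = (-4, 4); dL² = 58
right sensor world pos = (-4, 2); dR² = 34
sL = 120/58 = 60/29
sR = 120/34 = 60/17
mL = -1·sL + 1·sR = 720/493
mR = -1·sL + 1/2·sR = -150/493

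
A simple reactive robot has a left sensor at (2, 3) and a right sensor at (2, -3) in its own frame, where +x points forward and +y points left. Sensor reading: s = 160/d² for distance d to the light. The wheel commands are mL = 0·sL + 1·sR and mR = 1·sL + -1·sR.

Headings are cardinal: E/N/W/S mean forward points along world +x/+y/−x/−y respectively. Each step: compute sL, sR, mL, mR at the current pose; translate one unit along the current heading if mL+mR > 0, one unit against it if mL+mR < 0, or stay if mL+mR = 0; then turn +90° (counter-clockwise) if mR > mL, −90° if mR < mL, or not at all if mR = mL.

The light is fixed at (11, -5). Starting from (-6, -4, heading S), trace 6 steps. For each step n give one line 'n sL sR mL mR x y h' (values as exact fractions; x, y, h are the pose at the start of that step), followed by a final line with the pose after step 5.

n=0: pose=(-6,-4,S); sL=160/197, sR=160/401; mL=160/401, mR=32640/78997; mL+mR=160/197 → advance +1; mR−mL=1120/78997 → turn +1·90°
n=1: pose=(-6,-5,E); sL=80/117, sR=80/117; mL=80/117, mR=0; mL+mR=80/117 → advance +1; mR−mL=-80/117 → turn -1·90°
n=2: pose=(-5,-5,S); sL=160/173, sR=32/73; mL=32/73, mR=6144/12629; mL+mR=160/173 → advance +1; mR−mL=608/12629 → turn +1·90°
n=3: pose=(-5,-6,E); sL=4/5, sR=40/53; mL=40/53, mR=12/265; mL+mR=4/5 → advance +1; mR−mL=-188/265 → turn -1·90°
n=4: pose=(-4,-6,S); sL=160/153, sR=160/333; mL=160/333, mR=3200/5661; mL+mR=160/153 → advance +1; mR−mL=160/1887 → turn +1·90°
n=5: pose=(-4,-7,E); sL=16/17, sR=80/97; mL=80/97, mR=192/1649; mL+mR=16/17 → advance +1; mR−mL=-1168/1649 → turn -1·90°

0 160/197 160/401 160/401 32640/78997 -6 -4 S
1 80/117 80/117 80/117 0 -6 -5 E
2 160/173 32/73 32/73 6144/12629 -5 -5 S
3 4/5 40/53 40/53 12/265 -5 -6 E
4 160/153 160/333 160/333 3200/5661 -4 -6 S
5 16/17 80/97 80/97 192/1649 -4 -7 E
final -3 -7 S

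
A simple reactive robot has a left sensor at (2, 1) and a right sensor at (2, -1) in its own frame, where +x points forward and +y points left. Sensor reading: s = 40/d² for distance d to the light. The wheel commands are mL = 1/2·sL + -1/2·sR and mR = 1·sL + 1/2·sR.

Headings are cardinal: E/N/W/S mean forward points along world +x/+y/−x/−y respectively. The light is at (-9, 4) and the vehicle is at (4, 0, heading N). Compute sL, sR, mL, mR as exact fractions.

10/37 1/5 13/370 137/370

left sensor world pos  = (3, 2); dL² = 148
right sensor world pos = (5, 2); dR² = 200
sL = 40/148 = 10/37
sR = 40/200 = 1/5
mL = 1/2·sL + -1/2·sR = 13/370
mR = 1·sL + 1/2·sR = 137/370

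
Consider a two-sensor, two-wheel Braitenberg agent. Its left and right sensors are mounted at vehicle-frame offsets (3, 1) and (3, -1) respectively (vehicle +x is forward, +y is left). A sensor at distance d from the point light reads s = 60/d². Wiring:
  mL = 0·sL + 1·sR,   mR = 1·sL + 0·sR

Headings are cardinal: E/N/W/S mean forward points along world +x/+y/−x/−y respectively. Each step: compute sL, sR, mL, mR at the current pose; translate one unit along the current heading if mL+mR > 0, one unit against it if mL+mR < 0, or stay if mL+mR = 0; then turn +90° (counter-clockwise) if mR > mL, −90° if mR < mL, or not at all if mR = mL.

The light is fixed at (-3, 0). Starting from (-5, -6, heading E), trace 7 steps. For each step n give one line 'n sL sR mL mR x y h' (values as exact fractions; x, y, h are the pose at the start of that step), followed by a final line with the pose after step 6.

0 30/13 6/5 6/5 30/13 -5 -6 E
1 60/13 20/3 20/3 60/13 -4 -6 N
2 3 3/2 3/2 3 -4 -5 E
3 12 12 12 12 -3 -5 N
4 30 30 30 30 -3 -4 N
5 60 60 60 60 -3 -3 N
6 30 30 30 30 -3 -2 N
final -3 -1 N

n=0: pose=(-5,-6,E); sL=30/13, sR=6/5; mL=6/5, mR=30/13; mL+mR=228/65 → advance +1; mR−mL=72/65 → turn +1·90°
n=1: pose=(-4,-6,N); sL=60/13, sR=20/3; mL=20/3, mR=60/13; mL+mR=440/39 → advance +1; mR−mL=-80/39 → turn -1·90°
n=2: pose=(-4,-5,E); sL=3, sR=3/2; mL=3/2, mR=3; mL+mR=9/2 → advance +1; mR−mL=3/2 → turn +1·90°
n=3: pose=(-3,-5,N); sL=12, sR=12; mL=12, mR=12; mL+mR=24 → advance +1; mR−mL=0 → turn +0·90°
n=4: pose=(-3,-4,N); sL=30, sR=30; mL=30, mR=30; mL+mR=60 → advance +1; mR−mL=0 → turn +0·90°
n=5: pose=(-3,-3,N); sL=60, sR=60; mL=60, mR=60; mL+mR=120 → advance +1; mR−mL=0 → turn +0·90°
n=6: pose=(-3,-2,N); sL=30, sR=30; mL=30, mR=30; mL+mR=60 → advance +1; mR−mL=0 → turn +0·90°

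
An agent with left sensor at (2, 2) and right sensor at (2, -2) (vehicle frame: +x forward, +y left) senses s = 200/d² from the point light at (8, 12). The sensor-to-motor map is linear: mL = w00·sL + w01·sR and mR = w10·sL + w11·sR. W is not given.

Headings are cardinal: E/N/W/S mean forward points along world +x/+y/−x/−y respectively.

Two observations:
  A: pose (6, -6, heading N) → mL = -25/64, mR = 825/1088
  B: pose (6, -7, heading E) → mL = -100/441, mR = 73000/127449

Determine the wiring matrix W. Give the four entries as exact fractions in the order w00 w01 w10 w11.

obs A: pose=(6,-6,N) → sL=25/34, sR=25/32, mL=-25/64, mR=825/1088
obs B: pose=(6,-7,E) → sL=200/289, sR=200/441, mL=-100/441, mR=73000/127449
sensor matrix S = [[25/34, 25/32], [200/289, 200/441]]; det S = -105625/509796
solve [mL_A; mL_B] = S·[w00; w01] and [mR_A; mR_B] = S·[w10; w11]:
  w00 = 0, w01 = -1/2, w10 = 1/2, w11 = 1/2

0 -1/2 1/2 1/2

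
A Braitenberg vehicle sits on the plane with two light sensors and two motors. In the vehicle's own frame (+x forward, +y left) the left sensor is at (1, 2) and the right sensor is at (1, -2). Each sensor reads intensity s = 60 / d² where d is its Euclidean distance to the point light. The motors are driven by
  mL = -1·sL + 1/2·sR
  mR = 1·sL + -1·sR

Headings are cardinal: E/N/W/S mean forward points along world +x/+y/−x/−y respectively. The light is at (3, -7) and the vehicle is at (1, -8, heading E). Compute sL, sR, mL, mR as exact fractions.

30 6 -27 24

left sensor world pos  = (2, -6); dL² = 2
right sensor world pos = (2, -10); dR² = 10
sL = 60/2 = 30
sR = 60/10 = 6
mL = -1·sL + 1/2·sR = -27
mR = 1·sL + -1·sR = 24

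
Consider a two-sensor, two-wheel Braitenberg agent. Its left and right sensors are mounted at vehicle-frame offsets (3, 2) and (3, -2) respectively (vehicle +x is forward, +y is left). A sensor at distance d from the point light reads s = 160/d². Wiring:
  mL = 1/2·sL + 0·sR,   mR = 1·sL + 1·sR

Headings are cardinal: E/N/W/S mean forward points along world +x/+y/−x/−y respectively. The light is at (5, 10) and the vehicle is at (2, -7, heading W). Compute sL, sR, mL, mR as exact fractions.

left sensor world pos  = (-1, -9); dL² = 397
right sensor world pos = (-1, -5); dR² = 261
sL = 160/397 = 160/397
sR = 160/261 = 160/261
mL = 1/2·sL + 0·sR = 80/397
mR = 1·sL + 1·sR = 105280/103617

160/397 160/261 80/397 105280/103617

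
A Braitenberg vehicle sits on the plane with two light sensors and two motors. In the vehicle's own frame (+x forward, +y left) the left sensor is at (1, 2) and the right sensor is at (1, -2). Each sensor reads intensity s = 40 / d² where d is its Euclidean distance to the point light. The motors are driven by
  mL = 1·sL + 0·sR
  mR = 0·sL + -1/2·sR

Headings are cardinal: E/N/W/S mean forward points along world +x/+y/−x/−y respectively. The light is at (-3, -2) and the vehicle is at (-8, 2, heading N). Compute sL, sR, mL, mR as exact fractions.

20/37 20/17 20/37 -10/17

left sensor world pos  = (-10, 3); dL² = 74
right sensor world pos = (-6, 3); dR² = 34
sL = 40/74 = 20/37
sR = 40/34 = 20/17
mL = 1·sL + 0·sR = 20/37
mR = 0·sL + -1/2·sR = -10/17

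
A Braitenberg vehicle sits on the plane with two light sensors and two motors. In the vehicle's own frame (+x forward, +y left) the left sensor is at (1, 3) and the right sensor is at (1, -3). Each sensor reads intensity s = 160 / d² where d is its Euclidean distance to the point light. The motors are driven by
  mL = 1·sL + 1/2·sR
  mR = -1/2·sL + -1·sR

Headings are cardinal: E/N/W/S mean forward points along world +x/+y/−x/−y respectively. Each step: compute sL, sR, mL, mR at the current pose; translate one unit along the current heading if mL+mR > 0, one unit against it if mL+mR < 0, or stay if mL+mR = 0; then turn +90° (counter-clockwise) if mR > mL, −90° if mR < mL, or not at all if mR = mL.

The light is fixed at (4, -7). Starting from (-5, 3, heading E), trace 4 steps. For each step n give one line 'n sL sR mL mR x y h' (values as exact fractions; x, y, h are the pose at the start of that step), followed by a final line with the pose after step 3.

0 160/233 160/113 36720/26329 -46320/26329 -5 3 E
1 16/13 16/25 504/325 -408/325 -6 3 S
2 160/157 32/53 10992/8321 -9264/8321 -6 2 W
3 20/37 40/41 1560/1517 -1890/1517 -7 2 N
final -7 1 E

n=0: pose=(-5,3,E); sL=160/233, sR=160/113; mL=36720/26329, mR=-46320/26329; mL+mR=-9600/26329 → advance -1; mR−mL=-83040/26329 → turn -1·90°
n=1: pose=(-6,3,S); sL=16/13, sR=16/25; mL=504/325, mR=-408/325; mL+mR=96/325 → advance +1; mR−mL=-912/325 → turn -1·90°
n=2: pose=(-6,2,W); sL=160/157, sR=32/53; mL=10992/8321, mR=-9264/8321; mL+mR=1728/8321 → advance +1; mR−mL=-20256/8321 → turn -1·90°
n=3: pose=(-7,2,N); sL=20/37, sR=40/41; mL=1560/1517, mR=-1890/1517; mL+mR=-330/1517 → advance -1; mR−mL=-3450/1517 → turn -1·90°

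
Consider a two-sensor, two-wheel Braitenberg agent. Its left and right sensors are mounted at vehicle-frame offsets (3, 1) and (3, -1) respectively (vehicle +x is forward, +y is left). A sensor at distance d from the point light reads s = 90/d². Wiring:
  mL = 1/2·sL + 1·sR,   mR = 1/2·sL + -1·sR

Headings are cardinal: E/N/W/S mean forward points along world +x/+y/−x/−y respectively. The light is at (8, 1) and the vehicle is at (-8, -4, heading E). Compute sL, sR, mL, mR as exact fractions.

left sensor world pos  = (-5, -3); dL² = 185
right sensor world pos = (-5, -5); dR² = 205
sL = 90/185 = 18/37
sR = 90/205 = 18/41
mL = 1/2·sL + 1·sR = 1035/1517
mR = 1/2·sL + -1·sR = -297/1517

18/37 18/41 1035/1517 -297/1517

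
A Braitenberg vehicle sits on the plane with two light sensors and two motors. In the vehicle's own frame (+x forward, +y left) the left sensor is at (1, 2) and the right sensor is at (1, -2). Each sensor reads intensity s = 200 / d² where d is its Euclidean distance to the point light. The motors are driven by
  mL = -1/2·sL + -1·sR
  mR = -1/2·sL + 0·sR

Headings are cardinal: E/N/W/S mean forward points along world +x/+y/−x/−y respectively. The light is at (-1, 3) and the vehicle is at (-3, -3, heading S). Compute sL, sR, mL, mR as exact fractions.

200/49 40/13 -3260/637 -100/49

left sensor world pos  = (-1, -4); dL² = 49
right sensor world pos = (-5, -4); dR² = 65
sL = 200/49 = 200/49
sR = 200/65 = 40/13
mL = -1/2·sL + -1·sR = -3260/637
mR = -1/2·sL + 0·sR = -100/49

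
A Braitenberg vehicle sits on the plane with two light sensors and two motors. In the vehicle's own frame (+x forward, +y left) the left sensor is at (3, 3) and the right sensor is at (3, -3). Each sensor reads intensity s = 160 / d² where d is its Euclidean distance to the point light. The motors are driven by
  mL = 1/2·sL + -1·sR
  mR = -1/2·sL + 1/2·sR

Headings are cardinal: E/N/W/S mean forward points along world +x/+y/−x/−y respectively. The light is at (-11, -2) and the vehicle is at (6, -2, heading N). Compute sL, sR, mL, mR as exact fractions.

left sensor world pos  = (3, 1); dL² = 205
right sensor world pos = (9, 1); dR² = 409
sL = 160/205 = 32/41
sR = 160/409 = 160/409
mL = 1/2·sL + -1·sR = -16/16769
mR = -1/2·sL + 1/2·sR = -3264/16769

32/41 160/409 -16/16769 -3264/16769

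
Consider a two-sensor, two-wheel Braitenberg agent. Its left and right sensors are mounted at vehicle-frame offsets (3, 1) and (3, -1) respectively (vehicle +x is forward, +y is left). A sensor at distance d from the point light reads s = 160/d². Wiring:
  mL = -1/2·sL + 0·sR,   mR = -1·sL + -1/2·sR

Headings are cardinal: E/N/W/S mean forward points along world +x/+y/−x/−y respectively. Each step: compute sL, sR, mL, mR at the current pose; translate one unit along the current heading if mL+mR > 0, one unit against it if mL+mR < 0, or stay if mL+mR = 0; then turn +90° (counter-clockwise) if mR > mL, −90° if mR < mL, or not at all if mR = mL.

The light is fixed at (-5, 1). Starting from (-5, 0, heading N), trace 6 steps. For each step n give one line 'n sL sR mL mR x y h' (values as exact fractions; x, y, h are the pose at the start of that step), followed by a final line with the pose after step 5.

n=0: pose=(-5,0,N); sL=32, sR=32; mL=-16, mR=-48; mL+mR=-64 → advance -1; mR−mL=-32 → turn -1·90°
n=1: pose=(-5,-1,E); sL=16, sR=80/9; mL=-8, mR=-184/9; mL+mR=-256/9 → advance -1; mR−mL=-112/9 → turn -1·90°
n=2: pose=(-6,-1,S); sL=32/5, sR=160/29; mL=-16/5, mR=-1328/145; mL+mR=-1792/145 → advance -1; mR−mL=-864/145 → turn -1·90°
n=3: pose=(-6,0,W); sL=8, sR=10; mL=-4, mR=-13; mL+mR=-17 → advance -1; mR−mL=-9 → turn -1·90°
n=4: pose=(-5,0,N); sL=32, sR=32; mL=-16, mR=-48; mL+mR=-64 → advance -1; mR−mL=-32 → turn -1·90°
n=5: pose=(-5,-1,E); sL=16, sR=80/9; mL=-8, mR=-184/9; mL+mR=-256/9 → advance -1; mR−mL=-112/9 → turn -1·90°

0 32 32 -16 -48 -5 0 N
1 16 80/9 -8 -184/9 -5 -1 E
2 32/5 160/29 -16/5 -1328/145 -6 -1 S
3 8 10 -4 -13 -6 0 W
4 32 32 -16 -48 -5 0 N
5 16 80/9 -8 -184/9 -5 -1 E
final -6 -1 S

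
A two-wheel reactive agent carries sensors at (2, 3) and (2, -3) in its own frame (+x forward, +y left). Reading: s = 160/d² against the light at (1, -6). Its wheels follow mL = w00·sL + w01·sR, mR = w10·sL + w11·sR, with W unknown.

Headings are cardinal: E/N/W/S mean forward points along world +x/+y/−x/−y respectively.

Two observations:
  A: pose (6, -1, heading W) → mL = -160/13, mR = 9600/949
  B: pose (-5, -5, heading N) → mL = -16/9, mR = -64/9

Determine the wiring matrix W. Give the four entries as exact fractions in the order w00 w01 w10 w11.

-1 0 1 -1

obs A: pose=(6,-1,W) → sL=160/13, sR=160/73, mL=-160/13, mR=9600/949
obs B: pose=(-5,-5,N) → sL=16/9, sR=80/9, mL=-16/9, mR=-64/9
sensor matrix S = [[160/13, 160/73], [16/9, 80/9]]; det S = 901120/8541
solve [mL_A; mL_B] = S·[w00; w01] and [mR_A; mR_B] = S·[w10; w11]:
  w00 = -1, w01 = 0, w10 = 1, w11 = -1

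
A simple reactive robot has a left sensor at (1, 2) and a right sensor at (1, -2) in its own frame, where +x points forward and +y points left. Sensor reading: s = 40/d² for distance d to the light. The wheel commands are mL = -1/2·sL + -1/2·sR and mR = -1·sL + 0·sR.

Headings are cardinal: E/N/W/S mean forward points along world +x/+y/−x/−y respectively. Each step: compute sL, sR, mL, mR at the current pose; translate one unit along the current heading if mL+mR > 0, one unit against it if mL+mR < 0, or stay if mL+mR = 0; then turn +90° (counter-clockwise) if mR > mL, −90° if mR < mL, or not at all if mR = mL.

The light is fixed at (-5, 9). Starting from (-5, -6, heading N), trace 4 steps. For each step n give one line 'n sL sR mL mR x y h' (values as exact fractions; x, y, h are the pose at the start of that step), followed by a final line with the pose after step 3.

0 1/5 1/5 -1/5 -1/5 -5 -6 N
1 40/229 40/229 -40/229 -40/229 -5 -7 N
2 2/13 2/13 -2/13 -2/13 -5 -8 N
3 40/293 40/293 -40/293 -40/293 -5 -9 N
final -5 -10 N

n=0: pose=(-5,-6,N); sL=1/5, sR=1/5; mL=-1/5, mR=-1/5; mL+mR=-2/5 → advance -1; mR−mL=0 → turn +0·90°
n=1: pose=(-5,-7,N); sL=40/229, sR=40/229; mL=-40/229, mR=-40/229; mL+mR=-80/229 → advance -1; mR−mL=0 → turn +0·90°
n=2: pose=(-5,-8,N); sL=2/13, sR=2/13; mL=-2/13, mR=-2/13; mL+mR=-4/13 → advance -1; mR−mL=0 → turn +0·90°
n=3: pose=(-5,-9,N); sL=40/293, sR=40/293; mL=-40/293, mR=-40/293; mL+mR=-80/293 → advance -1; mR−mL=0 → turn +0·90°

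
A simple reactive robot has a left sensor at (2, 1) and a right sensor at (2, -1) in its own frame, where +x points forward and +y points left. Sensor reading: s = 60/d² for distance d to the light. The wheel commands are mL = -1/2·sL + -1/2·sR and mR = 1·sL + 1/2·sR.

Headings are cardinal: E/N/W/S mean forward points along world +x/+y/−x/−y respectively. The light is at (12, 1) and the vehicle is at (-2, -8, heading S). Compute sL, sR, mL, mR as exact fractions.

6/29 30/173 -954/5017 1473/5017

left sensor world pos  = (-1, -10); dL² = 290
right sensor world pos = (-3, -10); dR² = 346
sL = 60/290 = 6/29
sR = 60/346 = 30/173
mL = -1/2·sL + -1/2·sR = -954/5017
mR = 1·sL + 1/2·sR = 1473/5017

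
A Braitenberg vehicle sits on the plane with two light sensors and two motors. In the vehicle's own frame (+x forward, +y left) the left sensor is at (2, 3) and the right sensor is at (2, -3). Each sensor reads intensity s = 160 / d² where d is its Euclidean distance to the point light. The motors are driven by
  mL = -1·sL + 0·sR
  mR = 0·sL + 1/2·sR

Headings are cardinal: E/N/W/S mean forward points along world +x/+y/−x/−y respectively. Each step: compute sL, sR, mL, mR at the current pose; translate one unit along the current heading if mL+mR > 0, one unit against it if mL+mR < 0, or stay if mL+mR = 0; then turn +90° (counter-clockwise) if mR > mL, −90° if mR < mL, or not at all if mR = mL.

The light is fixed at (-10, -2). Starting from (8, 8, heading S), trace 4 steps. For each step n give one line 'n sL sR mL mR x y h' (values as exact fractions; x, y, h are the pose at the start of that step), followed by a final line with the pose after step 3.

n=0: pose=(8,8,S); sL=32/101, sR=160/289; mL=-32/101, mR=80/289; mL+mR=-1168/29189 → advance -1; mR−mL=17328/29189 → turn +1·90°
n=1: pose=(8,9,E); sL=40/149, sR=10/29; mL=-40/149, mR=5/29; mL+mR=-415/4321 → advance -1; mR−mL=1905/4321 → turn +1·90°
n=2: pose=(7,9,N); sL=32/73, sR=160/569; mL=-32/73, mR=80/569; mL+mR=-12368/41537 → advance -1; mR−mL=24048/41537 → turn +1·90°
n=3: pose=(7,8,W); sL=80/137, sR=80/197; mL=-80/137, mR=40/197; mL+mR=-10280/26989 → advance -1; mR−mL=21240/26989 → turn +1·90°

0 32/101 160/289 -32/101 80/289 8 8 S
1 40/149 10/29 -40/149 5/29 8 9 E
2 32/73 160/569 -32/73 80/569 7 9 N
3 80/137 80/197 -80/137 40/197 7 8 W
final 8 8 S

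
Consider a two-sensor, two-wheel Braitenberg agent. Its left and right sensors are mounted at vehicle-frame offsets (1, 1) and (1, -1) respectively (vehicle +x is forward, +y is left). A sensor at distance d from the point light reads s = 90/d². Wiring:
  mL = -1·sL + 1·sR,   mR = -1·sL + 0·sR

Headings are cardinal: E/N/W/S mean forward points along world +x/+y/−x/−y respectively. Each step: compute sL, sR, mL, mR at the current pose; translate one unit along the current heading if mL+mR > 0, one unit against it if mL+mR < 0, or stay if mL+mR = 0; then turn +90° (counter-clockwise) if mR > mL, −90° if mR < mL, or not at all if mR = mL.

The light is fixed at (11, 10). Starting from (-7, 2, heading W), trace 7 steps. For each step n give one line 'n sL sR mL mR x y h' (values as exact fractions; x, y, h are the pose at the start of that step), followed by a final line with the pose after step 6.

0 45/221 9/41 144/9061 -45/221 -7 2 W
1 90/373 18/61 1224/22753 -90/373 -6 2 N
2 9/32 45/178 -81/2848 -9/32 -6 1 E
3 90/389 90/461 -6480/179329 -90/389 -7 1 S
4 45/221 9/41 144/9061 -45/221 -7 2 W
5 90/373 18/61 1224/22753 -90/373 -6 2 N
6 9/32 45/178 -81/2848 -9/32 -6 1 E
final -7 1 S

n=0: pose=(-7,2,W); sL=45/221, sR=9/41; mL=144/9061, mR=-45/221; mL+mR=-1701/9061 → advance -1; mR−mL=-9/41 → turn -1·90°
n=1: pose=(-6,2,N); sL=90/373, sR=18/61; mL=1224/22753, mR=-90/373; mL+mR=-4266/22753 → advance -1; mR−mL=-18/61 → turn -1·90°
n=2: pose=(-6,1,E); sL=9/32, sR=45/178; mL=-81/2848, mR=-9/32; mL+mR=-441/1424 → advance -1; mR−mL=-45/178 → turn -1·90°
n=3: pose=(-7,1,S); sL=90/389, sR=90/461; mL=-6480/179329, mR=-90/389; mL+mR=-47970/179329 → advance -1; mR−mL=-90/461 → turn -1·90°
n=4: pose=(-7,2,W); sL=45/221, sR=9/41; mL=144/9061, mR=-45/221; mL+mR=-1701/9061 → advance -1; mR−mL=-9/41 → turn -1·90°
n=5: pose=(-6,2,N); sL=90/373, sR=18/61; mL=1224/22753, mR=-90/373; mL+mR=-4266/22753 → advance -1; mR−mL=-18/61 → turn -1·90°
n=6: pose=(-6,1,E); sL=9/32, sR=45/178; mL=-81/2848, mR=-9/32; mL+mR=-441/1424 → advance -1; mR−mL=-45/178 → turn -1·90°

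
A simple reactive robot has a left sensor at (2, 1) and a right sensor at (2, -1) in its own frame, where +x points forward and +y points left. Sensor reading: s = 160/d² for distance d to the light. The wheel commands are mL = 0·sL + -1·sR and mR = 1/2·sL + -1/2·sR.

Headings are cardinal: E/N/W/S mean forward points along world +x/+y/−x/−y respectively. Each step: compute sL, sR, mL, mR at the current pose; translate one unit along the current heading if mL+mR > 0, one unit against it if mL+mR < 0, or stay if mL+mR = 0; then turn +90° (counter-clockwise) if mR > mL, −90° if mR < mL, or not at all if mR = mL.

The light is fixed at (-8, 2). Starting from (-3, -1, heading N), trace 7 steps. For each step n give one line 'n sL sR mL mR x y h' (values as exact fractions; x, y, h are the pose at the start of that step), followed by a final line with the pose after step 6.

0 160/17 160/37 -160/37 1600/629 -3 -1 N
1 80/17 80/9 -80/9 -320/153 -3 -2 W
2 32/17 160/61 -160/61 -384/1037 -2 -2 S
3 40/17 2 -2 3/17 -2 -1 E
4 160/17 160/37 -160/37 1600/629 -3 -1 N
5 80/17 80/9 -80/9 -320/153 -3 -2 W
6 32/17 160/61 -160/61 -384/1037 -2 -2 S
final -2 -1 E

n=0: pose=(-3,-1,N); sL=160/17, sR=160/37; mL=-160/37, mR=1600/629; mL+mR=-1120/629 → advance -1; mR−mL=4320/629 → turn +1·90°
n=1: pose=(-3,-2,W); sL=80/17, sR=80/9; mL=-80/9, mR=-320/153; mL+mR=-560/51 → advance -1; mR−mL=1040/153 → turn +1·90°
n=2: pose=(-2,-2,S); sL=32/17, sR=160/61; mL=-160/61, mR=-384/1037; mL+mR=-3104/1037 → advance -1; mR−mL=2336/1037 → turn +1·90°
n=3: pose=(-2,-1,E); sL=40/17, sR=2; mL=-2, mR=3/17; mL+mR=-31/17 → advance -1; mR−mL=37/17 → turn +1·90°
n=4: pose=(-3,-1,N); sL=160/17, sR=160/37; mL=-160/37, mR=1600/629; mL+mR=-1120/629 → advance -1; mR−mL=4320/629 → turn +1·90°
n=5: pose=(-3,-2,W); sL=80/17, sR=80/9; mL=-80/9, mR=-320/153; mL+mR=-560/51 → advance -1; mR−mL=1040/153 → turn +1·90°
n=6: pose=(-2,-2,S); sL=32/17, sR=160/61; mL=-160/61, mR=-384/1037; mL+mR=-3104/1037 → advance -1; mR−mL=2336/1037 → turn +1·90°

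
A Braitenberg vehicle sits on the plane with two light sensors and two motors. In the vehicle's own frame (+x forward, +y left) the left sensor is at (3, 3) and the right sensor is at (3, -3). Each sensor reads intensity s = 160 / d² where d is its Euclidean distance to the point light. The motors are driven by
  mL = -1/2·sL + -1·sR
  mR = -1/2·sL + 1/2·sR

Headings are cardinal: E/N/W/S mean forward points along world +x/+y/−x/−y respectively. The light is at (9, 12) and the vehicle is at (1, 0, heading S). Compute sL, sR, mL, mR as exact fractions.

left sensor world pos  = (4, -3); dL² = 250
right sensor world pos = (-2, -3); dR² = 346
sL = 160/250 = 16/25
sR = 160/346 = 80/173
mL = -1/2·sL + -1·sR = -3384/4325
mR = -1/2·sL + 1/2·sR = -384/4325

16/25 80/173 -3384/4325 -384/4325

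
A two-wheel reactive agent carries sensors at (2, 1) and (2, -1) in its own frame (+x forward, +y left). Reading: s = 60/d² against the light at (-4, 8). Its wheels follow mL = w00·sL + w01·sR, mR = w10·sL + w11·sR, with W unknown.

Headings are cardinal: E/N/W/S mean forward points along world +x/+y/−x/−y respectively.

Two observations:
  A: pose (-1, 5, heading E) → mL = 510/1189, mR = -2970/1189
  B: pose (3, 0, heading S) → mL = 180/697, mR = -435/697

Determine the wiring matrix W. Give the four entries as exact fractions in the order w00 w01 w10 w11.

obs A: pose=(-1,5,E) → sL=60/29, sR=60/41, mL=510/1189, mR=-2970/1189
obs B: pose=(3,0,S) → sL=15/41, sR=15/34, mL=180/697, mR=-435/697
sensor matrix S = [[60/29, 60/41], [15/41, 15/34]]; det S = 312750/828733
solve [mL_A; mL_B] = S·[w00; w01] and [mR_A; mR_B] = S·[w10; w11]:
  w00 = -1/2, w01 = 1, w10 = -1/2, w11 = -1

-1/2 1 -1/2 -1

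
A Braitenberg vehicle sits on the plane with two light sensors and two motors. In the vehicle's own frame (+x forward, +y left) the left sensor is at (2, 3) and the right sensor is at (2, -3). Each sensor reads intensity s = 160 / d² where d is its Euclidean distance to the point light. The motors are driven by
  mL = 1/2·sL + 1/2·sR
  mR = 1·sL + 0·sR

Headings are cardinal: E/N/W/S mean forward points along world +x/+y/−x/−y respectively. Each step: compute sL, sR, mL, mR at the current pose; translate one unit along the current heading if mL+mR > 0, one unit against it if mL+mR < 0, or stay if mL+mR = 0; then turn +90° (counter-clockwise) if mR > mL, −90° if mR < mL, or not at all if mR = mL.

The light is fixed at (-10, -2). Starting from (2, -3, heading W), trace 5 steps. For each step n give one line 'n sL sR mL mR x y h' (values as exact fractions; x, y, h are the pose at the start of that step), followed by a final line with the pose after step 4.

0 40/29 20/13 550/377 40/29 2 -3 W
1 32/13 160/197 4192/2561 32/13 1 -3 N
2 16/9 16/9 16/9 16/9 1 -2 W
3 160/73 160/73 160/73 160/73 0 -2 W
4 80/29 80/29 80/29 80/29 -1 -2 W
final -2 -2 W

n=0: pose=(2,-3,W); sL=40/29, sR=20/13; mL=550/377, mR=40/29; mL+mR=1070/377 → advance +1; mR−mL=-30/377 → turn -1·90°
n=1: pose=(1,-3,N); sL=32/13, sR=160/197; mL=4192/2561, mR=32/13; mL+mR=10496/2561 → advance +1; mR−mL=2112/2561 → turn +1·90°
n=2: pose=(1,-2,W); sL=16/9, sR=16/9; mL=16/9, mR=16/9; mL+mR=32/9 → advance +1; mR−mL=0 → turn +0·90°
n=3: pose=(0,-2,W); sL=160/73, sR=160/73; mL=160/73, mR=160/73; mL+mR=320/73 → advance +1; mR−mL=0 → turn +0·90°
n=4: pose=(-1,-2,W); sL=80/29, sR=80/29; mL=80/29, mR=80/29; mL+mR=160/29 → advance +1; mR−mL=0 → turn +0·90°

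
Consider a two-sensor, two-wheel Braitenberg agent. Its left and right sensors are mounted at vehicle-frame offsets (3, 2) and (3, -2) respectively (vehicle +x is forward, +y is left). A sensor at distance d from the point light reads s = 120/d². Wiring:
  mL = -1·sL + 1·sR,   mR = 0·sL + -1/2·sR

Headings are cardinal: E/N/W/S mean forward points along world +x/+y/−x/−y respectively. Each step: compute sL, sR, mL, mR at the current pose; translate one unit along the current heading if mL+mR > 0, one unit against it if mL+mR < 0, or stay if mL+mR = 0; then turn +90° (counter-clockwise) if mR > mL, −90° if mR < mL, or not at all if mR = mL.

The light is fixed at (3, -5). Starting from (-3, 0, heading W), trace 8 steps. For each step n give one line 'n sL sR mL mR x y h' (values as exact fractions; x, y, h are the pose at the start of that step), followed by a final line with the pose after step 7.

n=0: pose=(-3,0,W); sL=4/3, sR=12/13; mL=-16/39, mR=-6/13; mL+mR=-34/39 → advance -1; mR−mL=-2/39 → turn -1·90°
n=1: pose=(-2,0,N); sL=120/113, sR=120/73; mL=4800/8249, mR=-60/73; mL+mR=-1980/8249 → advance -1; mR−mL=-11580/8249 → turn -1·90°
n=2: pose=(-2,-1,E); sL=3, sR=15; mL=12, mR=-15/2; mL+mR=9/2 → advance +1; mR−mL=-39/2 → turn -1·90°
n=3: pose=(-1,-1,S); sL=24, sR=120/37; mL=-768/37, mR=-60/37; mL+mR=-828/37 → advance -1; mR−mL=708/37 → turn +1·90°
n=4: pose=(-1,0,E); sL=12/5, sR=12; mL=48/5, mR=-6; mL+mR=18/5 → advance +1; mR−mL=-78/5 → turn -1·90°
n=5: pose=(0,0,S); sL=24, sR=120/29; mL=-576/29, mR=-60/29; mL+mR=-636/29 → advance -1; mR−mL=516/29 → turn +1·90°
n=6: pose=(0,1,E); sL=15/8, sR=15/2; mL=45/8, mR=-15/4; mL+mR=15/8 → advance +1; mR−mL=-75/8 → turn -1·90°
n=7: pose=(1,1,S); sL=40/3, sR=24/5; mL=-128/15, mR=-12/5; mL+mR=-164/15 → advance -1; mR−mL=92/15 → turn +1·90°

0 4/3 12/13 -16/39 -6/13 -3 0 W
1 120/113 120/73 4800/8249 -60/73 -2 0 N
2 3 15 12 -15/2 -2 -1 E
3 24 120/37 -768/37 -60/37 -1 -1 S
4 12/5 12 48/5 -6 -1 0 E
5 24 120/29 -576/29 -60/29 0 0 S
6 15/8 15/2 45/8 -15/4 0 1 E
7 40/3 24/5 -128/15 -12/5 1 1 S
final 1 2 E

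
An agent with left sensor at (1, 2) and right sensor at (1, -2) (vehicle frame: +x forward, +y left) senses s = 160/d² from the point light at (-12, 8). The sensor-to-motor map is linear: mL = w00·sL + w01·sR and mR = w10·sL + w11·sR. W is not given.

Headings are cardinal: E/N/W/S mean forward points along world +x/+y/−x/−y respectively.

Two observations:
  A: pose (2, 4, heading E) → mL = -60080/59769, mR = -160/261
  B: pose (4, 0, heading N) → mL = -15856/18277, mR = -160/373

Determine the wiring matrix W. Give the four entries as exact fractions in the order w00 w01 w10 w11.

-1 -1/2 0 -1

obs A: pose=(2,4,E) → sL=160/229, sR=160/261, mL=-60080/59769, mR=-160/261
obs B: pose=(4,0,N) → sL=32/49, sR=160/373, mL=-15856/18277, mR=-160/373
sensor matrix S = [[160/229, 160/261], [32/49, 160/373]]; det S = -109936640/1092398013
solve [mL_A; mL_B] = S·[w00; w01] and [mR_A; mR_B] = S·[w10; w11]:
  w00 = -1, w01 = -1/2, w10 = 0, w11 = -1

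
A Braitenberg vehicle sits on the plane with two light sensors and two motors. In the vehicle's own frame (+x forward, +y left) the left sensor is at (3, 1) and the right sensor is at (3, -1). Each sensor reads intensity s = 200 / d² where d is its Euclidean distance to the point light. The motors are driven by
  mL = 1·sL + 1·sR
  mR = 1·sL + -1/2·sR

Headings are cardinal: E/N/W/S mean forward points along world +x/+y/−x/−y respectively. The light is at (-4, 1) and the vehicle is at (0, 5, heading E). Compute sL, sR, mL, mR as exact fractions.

left sensor world pos  = (3, 6); dL² = 74
right sensor world pos = (3, 4); dR² = 58
sL = 200/74 = 100/37
sR = 200/58 = 100/29
mL = 1·sL + 1·sR = 6600/1073
mR = 1·sL + -1/2·sR = 1050/1073

100/37 100/29 6600/1073 1050/1073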